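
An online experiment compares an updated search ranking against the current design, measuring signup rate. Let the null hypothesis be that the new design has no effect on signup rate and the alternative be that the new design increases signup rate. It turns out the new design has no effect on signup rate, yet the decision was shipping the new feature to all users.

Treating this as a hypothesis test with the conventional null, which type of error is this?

'Shipping the new feature to all users' corresponds to rejecting H₀.
H₀ was rejected but H₀ is true — a Type I error (false positive).

Type I error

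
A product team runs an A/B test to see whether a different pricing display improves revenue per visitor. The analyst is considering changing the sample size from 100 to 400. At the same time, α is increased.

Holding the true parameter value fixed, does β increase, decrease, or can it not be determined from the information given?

It decreases.

Increasing n separates the H₀ and Ha sampling distributions, so under Ha fewer outcomes land in the acceptance region. Relaxing α lowers the evidence threshold; under Ha, outcomes that previously fell short now trigger rejection. Both changes push β in the same direction.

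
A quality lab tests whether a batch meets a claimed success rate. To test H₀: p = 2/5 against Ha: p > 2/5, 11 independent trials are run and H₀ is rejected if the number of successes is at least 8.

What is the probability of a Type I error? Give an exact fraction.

α = P(reject H₀ | H₀ true) = P(K ≥ 8 | p = 2/5), with K ~ Binomial(11, 2/5).
Adding the binomial terms for j = 8 through 11 with p = 2/5 yields 285952/9765625.

285952/9765625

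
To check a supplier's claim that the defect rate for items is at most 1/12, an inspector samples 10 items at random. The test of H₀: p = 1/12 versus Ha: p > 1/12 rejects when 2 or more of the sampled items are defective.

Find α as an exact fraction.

4133487571/20639121408

α = P(reject H₀ | H₀ true) = P(K ≥ 2 | p = 1/12), K ~ Binomial(10, 1/12).
α = 1 − P(K ≤ 1) = 1 − 16505633837/20639121408 = 4133487571/20639121408.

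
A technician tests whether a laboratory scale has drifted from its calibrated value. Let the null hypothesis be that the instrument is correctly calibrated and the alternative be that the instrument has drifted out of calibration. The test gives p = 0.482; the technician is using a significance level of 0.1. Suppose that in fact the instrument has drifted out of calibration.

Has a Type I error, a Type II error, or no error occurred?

Since p = 0.482 ≥ α = 0.1, H₀ is not rejected.
H₀ is false (actually the instrument has drifted out of calibration).
Failing to reject a false H₀ is a Type II error.

Type II error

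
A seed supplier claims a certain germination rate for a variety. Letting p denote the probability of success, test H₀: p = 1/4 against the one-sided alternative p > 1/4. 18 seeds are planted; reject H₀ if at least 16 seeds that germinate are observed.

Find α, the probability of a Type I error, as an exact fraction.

The Type I error probability is α = P(S ≥ 16) computed under H₀, where S ~ Binomial(18, 1/4).
Adding the binomial terms for j = 16 through 18 with p = 1/4 yields 179/8589934592.

179/8589934592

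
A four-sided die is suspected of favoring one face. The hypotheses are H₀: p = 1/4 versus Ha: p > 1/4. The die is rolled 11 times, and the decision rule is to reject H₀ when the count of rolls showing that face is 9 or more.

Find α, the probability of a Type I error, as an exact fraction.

529/4194304

α = P(reject H₀ | H₀ true) = P(K ≥ 9 | p = 1/4), with K ~ Binomial(11, 1/4).
Adding the binomial terms for j = 9 through 11 with p = 1/4 yields 529/4194304.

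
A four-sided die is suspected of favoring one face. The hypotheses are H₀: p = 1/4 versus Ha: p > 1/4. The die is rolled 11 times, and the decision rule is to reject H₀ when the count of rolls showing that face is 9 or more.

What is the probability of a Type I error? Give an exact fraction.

Under H₀, K ~ Binomial(11, 1/4), and α = P(K ≥ 9).
P(K ≥ 9) = Σ_{j=9}^{11} C(11,j)·(1/4)^j·(3/4)^{11-j} = 529/4194304.

529/4194304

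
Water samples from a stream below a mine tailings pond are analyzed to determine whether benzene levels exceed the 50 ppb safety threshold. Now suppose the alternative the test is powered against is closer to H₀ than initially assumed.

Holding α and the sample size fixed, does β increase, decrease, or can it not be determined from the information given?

A smaller true effect puts the Ha sampling distribution closer to H₀, so more of it falls in the non-rejection region.

It increases.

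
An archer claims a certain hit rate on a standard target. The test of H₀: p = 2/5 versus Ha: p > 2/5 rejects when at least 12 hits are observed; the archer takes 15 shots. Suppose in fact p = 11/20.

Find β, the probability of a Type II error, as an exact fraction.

7844484964274060391/8192000000000000000

A Type II error is failing to reject when Ha holds: with p = 11/20, β = P(Y ≤ 11).
Equivalently, β = 1 − P(Y ≥ 12) = 7844484964274060391/8192000000000000000.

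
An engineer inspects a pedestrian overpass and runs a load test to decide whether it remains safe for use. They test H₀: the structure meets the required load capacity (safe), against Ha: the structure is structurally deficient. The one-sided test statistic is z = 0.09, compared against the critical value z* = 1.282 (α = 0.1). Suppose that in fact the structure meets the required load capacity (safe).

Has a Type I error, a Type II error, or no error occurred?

No error (correct decision).

Since z = 0.09 ≤ z* = 1.282, H₀ is not rejected.
H₀ is true (actually the structure meets the required load capacity (safe)).
The decision matches the true state — no error.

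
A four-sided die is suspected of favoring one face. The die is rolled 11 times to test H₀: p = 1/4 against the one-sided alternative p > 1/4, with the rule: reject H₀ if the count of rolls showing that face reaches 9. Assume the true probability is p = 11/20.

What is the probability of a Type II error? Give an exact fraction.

38288445266097/40960000000000

Under the alternative p = 11/20, K ~ Binomial(11, 11/20); β is the probability the test does not reject, P(K < 9).
Equivalently, β = 1 − P(K ≥ 9) = 38288445266097/40960000000000.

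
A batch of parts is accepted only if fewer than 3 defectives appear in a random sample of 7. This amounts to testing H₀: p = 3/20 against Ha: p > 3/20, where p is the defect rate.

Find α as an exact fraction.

Under H₀, X ~ Binomial(7, 3/20); the Type I error rate is P(X ≥ 3).
Via the complement, α = 1 − Σ_{j=0}^{2} C(7,j)(3/20)^j(17/20)^{7-j} = 18883881/256000000.

18883881/256000000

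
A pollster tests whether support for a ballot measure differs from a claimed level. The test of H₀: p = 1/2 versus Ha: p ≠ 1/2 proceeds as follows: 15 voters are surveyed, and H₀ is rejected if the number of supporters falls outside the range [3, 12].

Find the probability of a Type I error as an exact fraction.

α = P(K ≤ 2 or K ≥ 13 | p = 1/2), K ~ Binomial(15, 1/2).
Each tail has probability (1 + 15 + 105)/32768; doubling gives α = 242/32768 = 121/16384.

121/16384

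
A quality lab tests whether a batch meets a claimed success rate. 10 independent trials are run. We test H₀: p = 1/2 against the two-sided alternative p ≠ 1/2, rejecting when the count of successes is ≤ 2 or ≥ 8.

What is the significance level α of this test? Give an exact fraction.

The significance level is the null-hypothesis probability of the rejection region {≤2} ∪ {≥8}.
The two tails are symmetric, so α = 2·(1 + 10 + 45)/2^10 = 112/1024 = 7/64.

7/64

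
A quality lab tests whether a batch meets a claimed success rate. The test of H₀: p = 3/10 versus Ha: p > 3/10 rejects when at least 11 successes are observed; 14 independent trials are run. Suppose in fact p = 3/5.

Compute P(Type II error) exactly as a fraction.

5344795024/6103515625

A Type II error is failing to reject when Ha holds: with p = 3/5, β = P(K ≤ 10).
Summing C(14,j)·(3/5)^j·(2/5)^{14-j} for j = 0..10 gives 5344795024/6103515625.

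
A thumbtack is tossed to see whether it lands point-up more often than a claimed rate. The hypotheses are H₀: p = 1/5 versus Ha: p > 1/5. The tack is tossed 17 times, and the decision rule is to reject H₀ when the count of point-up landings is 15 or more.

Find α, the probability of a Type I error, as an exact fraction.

α = P(reject H₀ | H₀ true) = P(K ≥ 15 | p = 1/5), with K ~ Binomial(17, 1/5).
P(K ≥ 15) = Σ_{j=15}^{17} C(17,j)·(1/5)^j·(4/5)^{17-j} = 449/152587890625.

449/152587890625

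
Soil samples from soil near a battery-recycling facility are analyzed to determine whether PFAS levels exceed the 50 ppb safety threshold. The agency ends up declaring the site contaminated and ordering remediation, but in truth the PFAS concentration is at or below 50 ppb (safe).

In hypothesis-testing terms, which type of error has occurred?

Type I error

The null hypothesis here is that the PFAS concentration is at or below 50 ppb (safe).
'Declaring the site contaminated and ordering remediation' corresponds to rejecting H₀.
H₀ was rejected but H₀ is true — a Type I error (false positive).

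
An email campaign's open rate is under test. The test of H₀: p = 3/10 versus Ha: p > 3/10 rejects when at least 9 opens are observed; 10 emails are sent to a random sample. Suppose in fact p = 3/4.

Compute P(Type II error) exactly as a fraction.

792697/1048576

β = P(fail to reject H₀ | Ha true) = P(Y ≤ 8 | p = 3/4), Y ~ Binomial(10, 3/4).
Adding the binomial probabilities P(Y=0)+…+P(Y=8) at p = 3/4 gives 792697/1048576.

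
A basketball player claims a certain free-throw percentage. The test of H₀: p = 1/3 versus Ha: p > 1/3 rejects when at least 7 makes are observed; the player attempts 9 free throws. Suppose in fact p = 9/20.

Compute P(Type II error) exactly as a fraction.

Under the alternative p = 9/20, K ~ Binomial(9, 9/20); β is the probability the test does not reject, P(K < 7).
Equivalently, β = 1 − P(K ≥ 7) = 30407271323/32000000000.

30407271323/32000000000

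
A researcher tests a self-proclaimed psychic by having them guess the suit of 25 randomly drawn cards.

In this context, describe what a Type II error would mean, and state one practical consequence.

A Type II error would mean concluding that the subject is guessing at random (p = 1/4) (or at least failing to establish that the subject performs better than chance) when in fact the subject performs better than chance. Consequence: genuine ability (if it existed) would go unrecognized.

With the conventional null hypothesis that the subject is guessing at random (p = 1/4):
A Type II error is failing to reject H₀ when H₀ is false.
Here that means concluding there is no evidence of ability when actually the subject performs better than chance.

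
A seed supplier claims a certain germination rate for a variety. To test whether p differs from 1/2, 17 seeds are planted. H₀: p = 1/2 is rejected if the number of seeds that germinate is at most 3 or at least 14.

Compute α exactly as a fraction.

417/32768

Under H₀, K ~ Binomial(17, 1/2); α is the probability of landing in either tail, P(K ≤ 3) + P(K ≥ 14).
By symmetry, α = 2·P(K ≤ 3) = 2·(1 + 17 + 136 + 680)/131072 = 1668/131072 = 417/32768.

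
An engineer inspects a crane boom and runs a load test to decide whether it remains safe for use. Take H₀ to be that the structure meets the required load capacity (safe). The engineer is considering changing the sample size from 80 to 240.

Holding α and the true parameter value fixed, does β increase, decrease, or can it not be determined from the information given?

It decreases.

Increasing n separates the H₀ and Ha sampling distributions, so under Ha fewer outcomes land in the acceptance region.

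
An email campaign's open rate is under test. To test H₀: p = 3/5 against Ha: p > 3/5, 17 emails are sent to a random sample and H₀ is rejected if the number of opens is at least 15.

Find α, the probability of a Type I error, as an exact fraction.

1879706817/152587890625

The Type I error probability is α = P(K ≥ 15) computed under H₀, where K ~ Binomial(17, 3/5).
P(K ≥ 15) = Σ_{j=15}^{17} C(17,j)·(3/5)^j·(2/5)^{17-j} = 1879706817/152587890625.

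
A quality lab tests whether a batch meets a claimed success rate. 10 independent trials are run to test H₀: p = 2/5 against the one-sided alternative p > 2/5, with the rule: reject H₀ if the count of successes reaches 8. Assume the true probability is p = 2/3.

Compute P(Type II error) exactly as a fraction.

13795/19683

A Type II error is failing to reject when Ha holds: with p = 2/3, β = P(X ≤ 7).
Equivalently, β = 1 − P(X ≥ 8) = 13795/19683.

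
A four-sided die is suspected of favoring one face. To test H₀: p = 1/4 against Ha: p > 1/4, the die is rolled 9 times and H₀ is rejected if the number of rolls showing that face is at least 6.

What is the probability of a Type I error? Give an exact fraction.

655/65536

α = P(reject H₀ | H₀ true) = P(K ≥ 6 | p = 1/4), with K ~ Binomial(9, 1/4).
Adding the binomial terms for j = 6 through 9 with p = 1/4 yields 655/65536.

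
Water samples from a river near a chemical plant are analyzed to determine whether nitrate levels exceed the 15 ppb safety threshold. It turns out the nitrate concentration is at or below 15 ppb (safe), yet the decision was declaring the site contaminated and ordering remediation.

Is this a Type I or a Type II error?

Type I error

The null hypothesis here is that the nitrate concentration is at or below 15 ppb (safe).
'Declaring the site contaminated and ordering remediation' corresponds to rejecting H₀.
H₀ was rejected but H₀ is true — a Type I error (false positive).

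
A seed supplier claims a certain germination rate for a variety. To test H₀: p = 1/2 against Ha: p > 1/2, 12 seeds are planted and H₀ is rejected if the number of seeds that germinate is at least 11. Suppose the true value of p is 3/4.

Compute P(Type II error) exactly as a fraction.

14120011/16777216

A Type II error is failing to reject when Ha holds: with p = 3/4, β = P(X ≤ 10).
Summing C(12,j)·(3/4)^j·(1/4)^{12-j} for j = 0..10 gives 14120011/16777216.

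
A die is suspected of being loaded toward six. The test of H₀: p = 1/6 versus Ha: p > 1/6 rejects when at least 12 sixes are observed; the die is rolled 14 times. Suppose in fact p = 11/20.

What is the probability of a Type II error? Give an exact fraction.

A Type II error is failing to reject when Ha holds: with p = 11/20, β = P(S ≤ 11).
Adding the binomial probabilities P(S=0)+…+P(S=11) at p = 11/20 gives 805268516435735481/819200000000000000.

805268516435735481/819200000000000000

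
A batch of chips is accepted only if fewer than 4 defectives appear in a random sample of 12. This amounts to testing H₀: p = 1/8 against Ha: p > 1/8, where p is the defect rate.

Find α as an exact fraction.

3629108645/68719476736

α = P(reject H₀ | H₀ true) = P(X ≥ 4 | p = 1/8), X ~ Binomial(12, 1/8).
α = 1 − P(X ≤ 3) = 1 − 65090368091/68719476736 = 3629108645/68719476736.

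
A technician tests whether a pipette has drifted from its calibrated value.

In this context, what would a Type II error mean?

A Type II error would mean concluding that the instrument is correctly calibrated (or at least failing to establish that the instrument has drifted out of calibration) when in fact the instrument has drifted out of calibration.

With the conventional null hypothesis that the instrument is correctly calibrated:
A Type II error is failing to reject H₀ when H₀ is false.
Here that means leaving the instrument in service when actually the instrument has drifted out of calibration.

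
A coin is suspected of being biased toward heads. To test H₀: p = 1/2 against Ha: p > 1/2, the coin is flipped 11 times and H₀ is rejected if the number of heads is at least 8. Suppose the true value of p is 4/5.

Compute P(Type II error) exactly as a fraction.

12589/78125

Under the alternative p = 4/5, K ~ Binomial(11, 4/5); β is the probability the test does not reject, P(K < 8).
Summing C(11,j)·(4/5)^j·(1/5)^{11-j} for j = 0..7 gives 12589/78125.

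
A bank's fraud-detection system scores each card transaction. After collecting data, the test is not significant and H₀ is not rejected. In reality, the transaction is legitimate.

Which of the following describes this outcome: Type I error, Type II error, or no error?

The conventional null hypothesis here is that the transaction is legitimate.
The test retained a true H₀ — the decision matches the true state.

No error (correct decision).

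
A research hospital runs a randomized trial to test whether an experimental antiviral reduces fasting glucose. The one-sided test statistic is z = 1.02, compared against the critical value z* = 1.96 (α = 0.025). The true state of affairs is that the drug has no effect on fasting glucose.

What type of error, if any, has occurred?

No error (correct decision).

The conventional null hypothesis is that the drug has no effect on fasting glucose.
Since z = 1.02 ≤ z* = 1.96, H₀ is not rejected.
H₀ is true (actually the drug has no effect on fasting glucose).
The decision matches the true state — no error.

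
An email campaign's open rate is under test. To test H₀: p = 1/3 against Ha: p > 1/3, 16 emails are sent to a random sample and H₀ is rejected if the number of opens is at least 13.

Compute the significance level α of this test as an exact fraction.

Under H₀, S ~ Binomial(16, 1/3), and α = P(S ≥ 13).
P(S ≥ 13) = Σ_{j=13}^{16} C(16,j)·(1/3)^j·(2/3)^{16-j} = 4993/43046721.

4993/43046721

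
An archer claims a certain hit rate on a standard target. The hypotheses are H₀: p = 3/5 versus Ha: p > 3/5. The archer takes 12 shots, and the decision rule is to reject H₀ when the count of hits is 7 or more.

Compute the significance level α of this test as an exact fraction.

The Type I error probability is α = P(Y ≥ 7) computed under H₀, where Y ~ Binomial(12, 3/5).
Adding the binomial terms for j = 7 through 12 with p = 3/5 yields 162404433/244140625.

162404433/244140625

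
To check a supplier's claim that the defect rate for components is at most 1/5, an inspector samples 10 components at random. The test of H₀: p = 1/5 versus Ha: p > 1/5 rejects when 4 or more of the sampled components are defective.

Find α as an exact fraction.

1180409/9765625

The significance level is the probability, assuming p = 1/5, of seeing 4 or more defectives in 10 draws.
α = 1 − P(K ≤ 3) = 1 − 8585216/9765625 = 1180409/9765625.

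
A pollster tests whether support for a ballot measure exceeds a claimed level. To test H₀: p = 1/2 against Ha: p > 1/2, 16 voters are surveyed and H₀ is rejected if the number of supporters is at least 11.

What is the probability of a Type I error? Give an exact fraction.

Under H₀, X ~ Binomial(16, 1/2), and α = P(X ≥ 11).
P(X ≥ 11) = [C(16,11) + C(16,12) + C(16,13) + C(16,14) + C(16,15) + C(16,16)] / 2^16 = (4368 + 1820 + 560 + 120 + 16 + 1) / 65536 = 6885/65536.

6885/65536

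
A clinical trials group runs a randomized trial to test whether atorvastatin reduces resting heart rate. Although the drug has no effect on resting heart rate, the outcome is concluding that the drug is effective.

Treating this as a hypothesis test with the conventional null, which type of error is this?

The null hypothesis here is that the drug has no effect on resting heart rate.
'Concluding that the drug is effective' corresponds to rejecting H₀.
H₀ was rejected but H₀ is true — a Type I error (false positive).

Type I error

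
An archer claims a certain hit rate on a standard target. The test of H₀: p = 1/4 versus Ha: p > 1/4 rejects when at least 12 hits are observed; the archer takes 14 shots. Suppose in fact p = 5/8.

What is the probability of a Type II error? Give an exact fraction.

Under the alternative p = 5/8, Y ~ Binomial(14, 5/8); β is the probability the test does not reject, P(Y < 12).
Summing C(14,j)·(5/8)^j·(3/8)^{14-j} for j = 0..11 gives 2070361146177/2199023255552.

2070361146177/2199023255552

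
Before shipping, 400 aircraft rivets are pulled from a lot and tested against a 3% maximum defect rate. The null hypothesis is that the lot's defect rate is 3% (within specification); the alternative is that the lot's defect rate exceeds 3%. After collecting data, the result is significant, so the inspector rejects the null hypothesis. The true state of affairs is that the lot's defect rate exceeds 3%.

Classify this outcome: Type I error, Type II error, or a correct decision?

The test rejected a false H₀ — the decision matches the true state.

No error — this is a correct decision.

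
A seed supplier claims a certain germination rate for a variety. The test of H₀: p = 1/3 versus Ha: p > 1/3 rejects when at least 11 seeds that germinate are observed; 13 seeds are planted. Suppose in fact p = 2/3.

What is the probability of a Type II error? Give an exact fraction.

Under the alternative p = 2/3, Y ~ Binomial(13, 2/3); β is the probability the test does not reject, P(Y < 11).
Adding the binomial probabilities P(Y=0)+…+P(Y=10) at p = 2/3 gives 50857/59049.

50857/59049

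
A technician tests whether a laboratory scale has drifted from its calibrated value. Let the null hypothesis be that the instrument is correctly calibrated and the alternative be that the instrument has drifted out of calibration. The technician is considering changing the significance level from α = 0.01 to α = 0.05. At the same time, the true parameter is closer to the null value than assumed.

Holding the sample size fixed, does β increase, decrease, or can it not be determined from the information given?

The first change alone would make β decrease; the second alone would make β increase. Which effect dominates depends on the magnitudes, which are not given.

Cannot be determined from the information given.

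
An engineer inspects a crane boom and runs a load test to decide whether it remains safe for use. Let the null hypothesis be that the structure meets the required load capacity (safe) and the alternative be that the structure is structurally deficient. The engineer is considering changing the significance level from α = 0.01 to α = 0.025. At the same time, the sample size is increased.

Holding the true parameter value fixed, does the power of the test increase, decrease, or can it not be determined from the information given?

Relaxing α lowers the evidence threshold; under Ha, outcomes that previously fell short now trigger rejection. Increasing n separates the H₀ and Ha sampling distributions, so under Ha fewer outcomes land in the acceptance region. Both changes push β in the same direction.
Since power = 1 − β and β decreases, power increases.

It increases.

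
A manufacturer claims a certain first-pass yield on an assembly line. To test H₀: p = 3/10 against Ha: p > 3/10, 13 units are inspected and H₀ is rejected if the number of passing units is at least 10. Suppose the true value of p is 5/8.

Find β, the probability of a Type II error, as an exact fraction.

Under the alternative p = 5/8, K ~ Binomial(13, 5/8); β is the probability the test does not reject, P(K < 10).
Adding the binomial probabilities P(K=0)+…+P(K=9) at p = 5/8 gives 107331531597/137438953472.

107331531597/137438953472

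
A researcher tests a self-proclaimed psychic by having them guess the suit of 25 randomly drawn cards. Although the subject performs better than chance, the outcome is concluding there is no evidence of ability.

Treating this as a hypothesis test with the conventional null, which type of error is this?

Type II error

The null hypothesis here is that the subject is guessing at random (p = 1/4).
'Concluding there is no evidence of ability' corresponds to failing to reject H₀.
H₀ was not rejected but H₀ is false — a Type II error (false negative).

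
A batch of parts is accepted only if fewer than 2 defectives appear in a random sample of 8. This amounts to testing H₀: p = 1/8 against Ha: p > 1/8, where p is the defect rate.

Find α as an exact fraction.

4424071/16777216

Under H₀, X ~ Binomial(8, 1/8); the Type I error rate is P(X ≥ 2).
Via the complement, α = 1 − Σ_{j=0}^{1} C(8,j)(1/8)^j(7/8)^{8-j} = 4424071/16777216.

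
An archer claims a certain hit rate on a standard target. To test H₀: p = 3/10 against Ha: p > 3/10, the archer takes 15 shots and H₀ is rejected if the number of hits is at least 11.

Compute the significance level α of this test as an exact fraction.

The Type I error probability is α = P(Y ≥ 11) computed under H₀, where Y ~ Binomial(15, 3/10).
Adding the binomial terms for j = 11 through 15 with p = 3/10 yields 672234069807/1000000000000000.

672234069807/1000000000000000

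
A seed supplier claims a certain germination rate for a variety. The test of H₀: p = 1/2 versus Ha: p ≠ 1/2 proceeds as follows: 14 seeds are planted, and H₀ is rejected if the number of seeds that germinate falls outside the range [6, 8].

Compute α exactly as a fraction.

α = P(K ≤ 5 or K ≥ 9 | p = 1/2), K ~ Binomial(14, 1/2).
By symmetry, α = 2·P(K ≤ 5) = 2·(1 + 14 + 91 + 364 + 1001 + 2002)/16384 = 6946/16384 = 3473/8192.

3473/8192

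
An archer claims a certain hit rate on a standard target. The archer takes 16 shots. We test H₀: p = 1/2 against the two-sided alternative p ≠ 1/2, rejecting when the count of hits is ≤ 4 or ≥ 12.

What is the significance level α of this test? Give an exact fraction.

2517/32768

The significance level is the null-hypothesis probability of the rejection region {≤4} ∪ {≥12}.
By symmetry, α = 2·P(K ≤ 4) = 2·(1 + 16 + 120 + 560 + 1820)/65536 = 5034/65536 = 2517/32768.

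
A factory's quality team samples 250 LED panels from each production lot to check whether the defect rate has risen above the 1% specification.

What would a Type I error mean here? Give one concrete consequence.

A Type I error would mean concluding that the lot's defect rate exceeds 1% when in fact the lot's defect rate is 1% (within specification). Consequence: an acceptable shipment is needlessly reworked at extra cost.

With the conventional null hypothesis that the lot's defect rate is 1% (within specification):
A Type I error is rejecting H₀ when H₀ is true.
Here that means rejecting the lot and scrapping or reworking it when actually the lot's defect rate is 1% (within specification).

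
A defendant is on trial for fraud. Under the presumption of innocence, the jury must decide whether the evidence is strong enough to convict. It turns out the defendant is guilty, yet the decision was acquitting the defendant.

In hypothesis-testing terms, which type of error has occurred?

The null hypothesis here is that the defendant is innocent.
'Acquitting the defendant' corresponds to failing to reject H₀.
H₀ was not rejected but H₀ is false — a Type II error (false negative).

Type II error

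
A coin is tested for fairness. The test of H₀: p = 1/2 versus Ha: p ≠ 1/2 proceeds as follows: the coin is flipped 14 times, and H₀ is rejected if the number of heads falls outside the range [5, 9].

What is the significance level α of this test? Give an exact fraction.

Under H₀, X ~ Binomial(14, 1/2); α is the probability of landing in either tail, P(X ≤ 4) + P(X ≥ 10).
The two tails are symmetric, so α = 2·(1 + 14 + 91 + 364 + 1001)/2^14 = 2942/16384 = 1471/8192.

1471/8192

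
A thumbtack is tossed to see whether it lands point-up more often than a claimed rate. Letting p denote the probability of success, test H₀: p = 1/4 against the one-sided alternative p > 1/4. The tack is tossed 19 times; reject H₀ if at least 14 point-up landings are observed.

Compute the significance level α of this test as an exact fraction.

395915/34359738368

Under H₀, Y ~ Binomial(19, 1/4), and α = P(Y ≥ 14).
Adding the binomial terms for j = 14 through 19 with p = 1/4 yields 395915/34359738368.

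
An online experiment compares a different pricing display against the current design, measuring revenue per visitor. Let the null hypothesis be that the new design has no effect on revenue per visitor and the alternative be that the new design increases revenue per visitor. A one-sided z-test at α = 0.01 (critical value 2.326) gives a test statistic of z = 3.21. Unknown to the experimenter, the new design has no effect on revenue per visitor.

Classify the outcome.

Type I error

Since z = 3.21 > z* = 2.326, H₀ is rejected.
H₀ is true (actually the new design has no effect on revenue per visitor).
Rejecting a true H₀ is a Type I error.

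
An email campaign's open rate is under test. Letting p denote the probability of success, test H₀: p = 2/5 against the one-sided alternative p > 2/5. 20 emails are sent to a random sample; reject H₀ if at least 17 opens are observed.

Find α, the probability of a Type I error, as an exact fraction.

The Type I error probability is α = P(Y ≥ 17) computed under H₀, where Y ~ Binomial(20, 2/5).
Adding the binomial terms for j = 17 through 20 with p = 2/5 yields 4515168256/95367431640625.

4515168256/95367431640625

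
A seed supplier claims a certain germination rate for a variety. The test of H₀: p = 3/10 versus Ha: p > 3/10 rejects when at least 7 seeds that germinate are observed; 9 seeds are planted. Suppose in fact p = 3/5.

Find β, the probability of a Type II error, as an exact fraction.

β = P(fail to reject H₀ | Ha true) = P(X ≤ 6 | p = 3/5), X ~ Binomial(9, 3/5).
Adding the binomial probabilities P(X=0)+…+P(X=6) at p = 3/5 gives 1500416/1953125.

1500416/1953125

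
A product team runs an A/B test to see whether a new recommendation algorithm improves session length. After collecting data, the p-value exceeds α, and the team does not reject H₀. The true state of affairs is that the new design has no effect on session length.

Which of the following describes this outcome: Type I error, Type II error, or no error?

No error (correct decision).

The conventional null hypothesis here is that the new design has no effect on session length.
The test retained a true H₀ — the decision matches the true state.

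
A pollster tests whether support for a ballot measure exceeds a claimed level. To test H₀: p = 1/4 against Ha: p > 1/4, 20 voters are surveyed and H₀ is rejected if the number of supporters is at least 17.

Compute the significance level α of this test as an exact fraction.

α = P(reject H₀ | H₀ true) = P(K ≥ 17 | p = 1/4), with K ~ Binomial(20, 1/4).
Summing C(20,j)(1/4)^j(3/4)^{20−j} for j = 17,…,20 gives 32551/1099511627776.

32551/1099511627776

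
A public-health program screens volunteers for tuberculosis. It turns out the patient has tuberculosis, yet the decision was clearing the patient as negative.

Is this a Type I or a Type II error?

Type II error

The null hypothesis here is that the patient does not have tuberculosis.
'Clearing the patient as negative' corresponds to failing to reject H₀.
H₀ was not rejected but H₀ is false — a Type II error (false negative).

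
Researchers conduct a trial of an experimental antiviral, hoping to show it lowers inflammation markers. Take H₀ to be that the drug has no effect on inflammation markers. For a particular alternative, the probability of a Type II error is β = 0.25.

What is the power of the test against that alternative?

Power = 1 − β = 1 − 0.25 = 0.75.

0.75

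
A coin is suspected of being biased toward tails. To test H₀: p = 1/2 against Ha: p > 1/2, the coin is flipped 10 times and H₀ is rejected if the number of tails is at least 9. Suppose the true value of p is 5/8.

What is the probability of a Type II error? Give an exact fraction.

1005382449/1073741824

β = P(fail to reject H₀ | Ha true) = P(S ≤ 8 | p = 5/8), S ~ Binomial(10, 5/8).
Summing C(10,j)·(5/8)^j·(3/8)^{10-j} for j = 0..8 gives 1005382449/1073741824.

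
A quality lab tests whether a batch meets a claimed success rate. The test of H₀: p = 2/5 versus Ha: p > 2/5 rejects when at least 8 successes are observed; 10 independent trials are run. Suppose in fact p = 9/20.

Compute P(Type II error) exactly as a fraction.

2489876891491/2560000000000

β = P(fail to reject H₀ | Ha true) = P(S ≤ 7 | p = 9/20), S ~ Binomial(10, 9/20).
Equivalently, β = 1 − P(S ≥ 8) = 2489876891491/2560000000000.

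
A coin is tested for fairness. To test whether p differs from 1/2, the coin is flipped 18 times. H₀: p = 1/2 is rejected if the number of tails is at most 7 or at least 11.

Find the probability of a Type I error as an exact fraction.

15751/32768

α = P(Y ≤ 7 or Y ≥ 11 | p = 1/2), Y ~ Binomial(18, 1/2).
By symmetry, α = 2·P(Y ≤ 7) = 2·(1 + 18 + 153 + 816 + 3060 + 8568 + 18564 + 31824)/262144 = 126008/262144 = 15751/32768.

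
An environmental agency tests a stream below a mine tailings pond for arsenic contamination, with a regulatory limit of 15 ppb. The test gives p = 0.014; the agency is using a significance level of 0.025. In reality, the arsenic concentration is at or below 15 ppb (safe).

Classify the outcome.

Type I error

The conventional null hypothesis is that the arsenic concentration is at or below 15 ppb (safe).
Since p = 0.014 < α = 0.025, H₀ is rejected.
H₀ is true (actually the arsenic concentration is at or below 15 ppb (safe)).
Rejecting a true H₀ is a Type I error.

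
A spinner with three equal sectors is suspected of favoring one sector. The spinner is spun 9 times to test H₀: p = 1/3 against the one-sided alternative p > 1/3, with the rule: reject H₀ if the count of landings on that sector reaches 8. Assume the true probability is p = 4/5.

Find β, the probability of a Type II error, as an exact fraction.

β = P(fail to reject H₀ | Ha true) = P(S ≤ 7 | p = 4/5), S ~ Binomial(9, 4/5).
Summing C(9,j)·(4/5)^j·(1/5)^{9-j} for j = 0..7 gives 1101157/1953125.

1101157/1953125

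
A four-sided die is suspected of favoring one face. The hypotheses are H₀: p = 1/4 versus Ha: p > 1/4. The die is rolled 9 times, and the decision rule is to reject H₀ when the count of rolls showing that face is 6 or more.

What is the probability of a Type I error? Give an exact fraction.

The Type I error probability is α = P(S ≥ 6) computed under H₀, where S ~ Binomial(9, 1/4).
Summing C(9,j)(1/4)^j(3/4)^{9−j} for j = 6,…,9 gives 655/65536.

655/65536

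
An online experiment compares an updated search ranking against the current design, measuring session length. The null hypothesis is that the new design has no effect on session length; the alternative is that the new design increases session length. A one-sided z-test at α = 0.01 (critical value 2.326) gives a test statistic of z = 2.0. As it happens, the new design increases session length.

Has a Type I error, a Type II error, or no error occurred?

Since z = 2.0 ≤ z* = 2.326, H₀ is not rejected.
H₀ is false (actually the new design increases session length).
Failing to reject a false H₀ is a Type II error.

Type II error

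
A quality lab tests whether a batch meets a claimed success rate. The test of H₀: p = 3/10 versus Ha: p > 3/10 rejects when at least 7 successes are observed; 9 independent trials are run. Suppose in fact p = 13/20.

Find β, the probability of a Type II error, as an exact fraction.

5301813769/8000000000

β = P(fail to reject H₀ | Ha true) = P(K ≤ 6 | p = 13/20), K ~ Binomial(9, 13/20).
Equivalently, β = 1 − P(K ≥ 7) = 5301813769/8000000000.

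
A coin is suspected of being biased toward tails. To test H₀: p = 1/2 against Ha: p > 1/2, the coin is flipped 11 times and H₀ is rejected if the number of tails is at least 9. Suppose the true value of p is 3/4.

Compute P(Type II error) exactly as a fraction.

2285053/4194304

β = P(fail to reject H₀ | Ha true) = P(K ≤ 8 | p = 3/4), K ~ Binomial(11, 3/4).
Adding the binomial probabilities P(K=0)+…+P(K=8) at p = 3/4 gives 2285053/4194304.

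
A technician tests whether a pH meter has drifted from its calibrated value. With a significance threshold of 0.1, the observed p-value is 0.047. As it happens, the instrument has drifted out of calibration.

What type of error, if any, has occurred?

The conventional null hypothesis is that the instrument is correctly calibrated.
Since p = 0.047 < α = 0.1, H₀ is rejected.
H₀ is false (actually the instrument has drifted out of calibration).
The decision matches the true state — no error.

No error — this is a correct decision.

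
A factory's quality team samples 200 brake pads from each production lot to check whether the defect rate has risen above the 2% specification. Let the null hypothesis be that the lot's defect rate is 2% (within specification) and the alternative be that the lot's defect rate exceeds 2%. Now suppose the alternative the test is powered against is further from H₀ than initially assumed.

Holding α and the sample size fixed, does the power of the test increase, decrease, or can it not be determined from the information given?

It increases.

A bigger departure from H₀ is easier for the test to detect, so it fails to reject less often.
Since power = 1 − β and β decreases, power increases.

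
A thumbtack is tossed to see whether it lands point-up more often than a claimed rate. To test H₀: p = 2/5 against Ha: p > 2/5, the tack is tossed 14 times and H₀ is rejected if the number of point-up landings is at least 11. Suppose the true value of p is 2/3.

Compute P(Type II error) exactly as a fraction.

Under the alternative p = 2/3, X ~ Binomial(14, 2/3); β is the probability the test does not reject, P(X < 11).
Equivalently, β = 1 − P(X ≥ 11) = 3533689/4782969.

3533689/4782969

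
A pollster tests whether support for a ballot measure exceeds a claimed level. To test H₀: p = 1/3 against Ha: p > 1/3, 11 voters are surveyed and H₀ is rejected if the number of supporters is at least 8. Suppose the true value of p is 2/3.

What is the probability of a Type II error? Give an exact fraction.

A Type II error is failing to reject when Ha holds: with p = 2/3, β = P(X ≤ 7).
Adding the binomial probabilities P(X=0)+…+P(X=7) at p = 2/3 gives 31145/59049.

31145/59049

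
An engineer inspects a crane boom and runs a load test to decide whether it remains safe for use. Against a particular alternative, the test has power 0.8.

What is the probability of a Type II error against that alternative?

0.2

Power = 1 − β, so β = 1 − 0.8 = 0.2.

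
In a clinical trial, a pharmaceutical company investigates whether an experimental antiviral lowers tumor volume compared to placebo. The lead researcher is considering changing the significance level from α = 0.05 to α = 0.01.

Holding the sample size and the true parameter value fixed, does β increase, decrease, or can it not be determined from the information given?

Tightening α shrinks the rejection region. When Ha holds, fewer sample outcomes clear the stricter threshold, so more fall in the acceptance region.

It increases.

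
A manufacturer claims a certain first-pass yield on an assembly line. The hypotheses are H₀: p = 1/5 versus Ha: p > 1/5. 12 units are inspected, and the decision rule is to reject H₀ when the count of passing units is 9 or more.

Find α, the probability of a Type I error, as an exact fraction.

3037/48828125

Under H₀, X ~ Binomial(12, 1/5), and α = P(X ≥ 9).
Adding the binomial terms for j = 9 through 12 with p = 1/5 yields 3037/48828125.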